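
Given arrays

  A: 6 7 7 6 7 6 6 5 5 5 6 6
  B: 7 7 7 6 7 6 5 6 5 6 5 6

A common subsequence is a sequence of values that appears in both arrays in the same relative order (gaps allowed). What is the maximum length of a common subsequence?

9

Match 7 at A[2]=B[2]; then 7 at A[3]=B[3]; then 6 at A[4]=B[4]; then 7 at A[5]=B[5]; then 6 at A[6]=B[6]; then 6 at A[7]=B[8]; then 5 at A[8]=B[9]; then 5 at A[10]=B[11]; then 6 at A[12]=B[12] — 9 values in the same relative order in both. Since dp[12][12] = 9, nothing longer is possible.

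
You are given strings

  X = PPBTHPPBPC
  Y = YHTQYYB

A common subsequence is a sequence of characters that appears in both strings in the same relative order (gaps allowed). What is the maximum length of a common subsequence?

Let dp[i][j] be the LCS length of the first i characters of X and the first j characters of Y. dp[i][j] = dp[i-1][j-1]+1 when the i-th and j-th characters match, else max(dp[i-1][j], dp[i][j-1]).
    ·  Y  H  T  Q  Y  Y  B
 ·  0  0  0  0  0  0  0  0
 P  0  0  0  0  0  0  0  0
 P  0  0  0  0  0  0  0  0
 B  0  0  0  0  0  0  0  1
 T  0  0  0  1  1  1  1  1
 H  0  0  1  1  1  1  1  1
 P  0  0  1  1  1  1  1  1
 P  0  0  1  1  1  1  1  1
 B  0  0  1  1  1  1  1  2
 P  0  0  1  1  1  1  1  2
 C  0  0  1  1  1  1  1  2
dp[10][7] = 2. One LCS (by backtracking along matches): TB.

2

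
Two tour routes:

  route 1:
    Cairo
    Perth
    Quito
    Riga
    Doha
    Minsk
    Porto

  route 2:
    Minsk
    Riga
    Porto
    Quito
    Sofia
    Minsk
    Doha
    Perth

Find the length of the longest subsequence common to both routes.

2

Match Quito [3,4], Doha [5,7] — 2 stops in the same relative order in both. Since dp[7][8] = 2, nothing longer is possible.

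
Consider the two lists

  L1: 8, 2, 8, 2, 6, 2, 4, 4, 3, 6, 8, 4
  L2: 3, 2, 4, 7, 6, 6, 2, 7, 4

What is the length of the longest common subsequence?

Pick 2 at L1[2]=L2[2] → 6 at L1[5]=L2[6] → 2 at L1[6]=L2[7] → 4 at L1[12]=L2[9]; all 4 values appear in both, in order. Since dp[12][9] = 4, nothing longer is possible.

4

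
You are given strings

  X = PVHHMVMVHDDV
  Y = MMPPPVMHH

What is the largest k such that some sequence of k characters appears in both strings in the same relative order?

Let dp[i][j] be the LCS length of the first i characters of X and the first j characters of Y. dp[i][j] = dp[i-1][j-1]+1 when the i-th and j-th characters match, else max(dp[i-1][j], dp[i][j-1]).
    ·  M  M  P  P  P  V  M  H  H
 ·  0  0  0  0  0  0  0  0  0  0
 P  0  0  0  1  1  1  1  1  1  1
 V  0  0  0  1  1  1  2  2  2  2
 H  0  0  0  1  1  1  2  2  3  3
 H  0  0  0  1  1  1  2  2  3  4
 M  0  1  1  1  1  1  2  3  3  4
 V  0  1  1  1  1  1  2  3  3  4
 M  0  1  2  2  2  2  2  3  3  4
 V  0  1  2  2  2  2  3  3  3  4
 H  0  1  2  2  2  2  3  3  4  4
 D  0  1  2  2  2  2  3  3  4  4
 D  0  1  2  2  2  2  3  3  4  4
 V  0  1  2  2  2  2  3  3  4  4
dp[12][9] = 4. One LCS (by backtracking along matches): PVHH.

4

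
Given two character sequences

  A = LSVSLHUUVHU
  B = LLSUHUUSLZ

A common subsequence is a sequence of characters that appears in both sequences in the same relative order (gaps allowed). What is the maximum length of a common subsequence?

Let dp[i][j] be the LCS length of the first i characters of A and the first j characters of B. dp[i][j] = dp[i-1][j-1]+1 when the i-th and j-th characters match, else max(dp[i-1][j], dp[i][j-1]).
    ·  L  L  S  U  H  U  U  S  L  Z
 ·  0  0  0  0  0  0  0  0  0  0  0
 L  0  1  1  1  1  1  1  1  1  1  1
 S  0  1  1  2  2  2  2  2  2  2  2
 V  0  1  1  2  2  2  2  2  2  2  2
 S  0  1  1  2  2  2  2  2  3  3  3
 L  0  1  2  2  2  2  2  2  3  4  4
 H  0  1  2  2  2  3  3  3  3  4  4
 U  0  1  2  2  3  3  4  4  4  4  4
 U  0  1  2  2  3  3  4  5  5  5  5
 V  0  1  2  2  3  3  4  5  5  5  5
 H  0  1  2  2  3  4  4  5  5  5  5
 U  0  1  2  2  3  4  5  5  5  5  5
dp[11][10] = 5. One LCS (by backtracking along matches): LSHUU.

5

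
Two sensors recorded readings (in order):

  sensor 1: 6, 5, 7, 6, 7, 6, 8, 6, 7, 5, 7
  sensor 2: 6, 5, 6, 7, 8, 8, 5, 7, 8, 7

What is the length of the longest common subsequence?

7

Let dp[i][j] be the LCS length of the first i values of sensor 1 and the first j values of sensor 2. dp[i][j] = dp[i-1][j-1]+1 when the i-th and j-th values match, else max(dp[i-1][j], dp[i][j-1]).
    ·  6  5  6  7  8  8  5  7  8  7
 ·  0  0  0  0  0  0  0  0  0  0  0
 6  0  1  1  1  1  1  1  1  1  1  1
 5  0  1  2  2  2  2  2  2  2  2  2
 7  0  1  2  2  3  3  3  3  3  3  3
 6  0  1  2  3  3  3  3  3  3  3  3
 7  0  1  2  3  4  4  4  4  4  4  4
 6  0  1  2  3  4  4  4  4  4  4  4
 8  0  1  2  3  4  5  5  5  5  5  5
 6  0  1  2  3  4  5  5  5  5  5  5
 7  0  1  2  3  4  5  5  5  6  6  6
 5  0  1  2  3  4  5  5  6  6  6  6
 7  0  1  2  3  4  5  5  6  7  7  7
dp[11][10] = 7. One LCS (by backtracking along matches): 6, 5, 6, 7, 8, 7, 7.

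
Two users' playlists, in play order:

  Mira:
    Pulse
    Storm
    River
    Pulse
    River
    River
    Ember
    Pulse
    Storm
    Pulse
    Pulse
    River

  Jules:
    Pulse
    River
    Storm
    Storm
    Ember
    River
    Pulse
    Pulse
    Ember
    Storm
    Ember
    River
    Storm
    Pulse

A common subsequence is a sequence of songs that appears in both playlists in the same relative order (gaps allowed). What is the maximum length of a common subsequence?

7

Pick Pulse at Mira[1]=Jules[1], Storm at Mira[2]=Jules[4], River at Mira[3]=Jules[6], Pulse at Mira[4]=Jules[8], River at Mira[6]=Jules[12], Storm at Mira[9]=Jules[13], Pulse at Mira[11]=Jules[14]; all 7 songs appear in both, in order. Since dp[12][14] = 7, nothing longer is possible.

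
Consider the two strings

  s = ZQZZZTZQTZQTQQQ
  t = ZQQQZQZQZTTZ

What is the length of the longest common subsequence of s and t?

8

Match Z [1,1], Q [2,4], Z [3,5], Z [4,7], Z [5,9], T [6,10], T [9,11], Z [10,12] — 8 characters in the same relative order in both. The LCS DP gives dp[15][12] = 8, so this is optimal.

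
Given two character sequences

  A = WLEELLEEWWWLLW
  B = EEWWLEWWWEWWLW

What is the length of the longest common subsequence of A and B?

One common subsequence of length 9: E at A[3]=B[1]; then E at A[4]=B[2]; then L at A[6]=B[5]; then E at A[7]=B[6]; then E at A[8]=B[10]; then W at A[10]=B[11]; then W at A[11]=B[12]; then L at A[13]=B[13]; then W at A[14]=B[14]. The LCS DP gives dp[14][14] = 9, so this is optimal.

9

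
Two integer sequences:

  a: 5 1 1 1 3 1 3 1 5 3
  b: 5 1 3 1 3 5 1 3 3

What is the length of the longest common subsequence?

Taking 5 [1,1], then 1 [2,2], then 1 [4,4], then 3 [5,5], then 1 [6,7], then 3 [7,8], then 3 [10,9] gives a common subsequence of length 7. dp[10][9] = 7 confirms this is the maximum.

7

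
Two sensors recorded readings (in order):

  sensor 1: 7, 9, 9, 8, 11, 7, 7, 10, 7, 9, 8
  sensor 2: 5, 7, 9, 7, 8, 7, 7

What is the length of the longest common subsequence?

Match 7 at sensor 1[1]=sensor 2[2]; then 9 at sensor 1[2]=sensor 2[3]; then 8 at sensor 1[4]=sensor 2[5]; then 7 at sensor 1[7]=sensor 2[6]; then 7 at sensor 1[9]=sensor 2[7] — 5 values in the same relative order in both. The LCS DP gives dp[11][7] = 5, so this is optimal.

5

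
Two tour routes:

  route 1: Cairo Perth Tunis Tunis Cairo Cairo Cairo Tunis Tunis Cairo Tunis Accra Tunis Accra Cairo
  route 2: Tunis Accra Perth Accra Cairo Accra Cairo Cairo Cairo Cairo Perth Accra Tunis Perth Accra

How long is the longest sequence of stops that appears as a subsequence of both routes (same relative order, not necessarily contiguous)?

One common subsequence of length 8: Cairo at route 1[1]=route 2[5], then Cairo at route 1[5]=route 2[7], then Cairo at route 1[6]=route 2[8], then Cairo at route 1[7]=route 2[9], then Cairo at route 1[10]=route 2[10], then Accra at route 1[12]=route 2[12], then Tunis at route 1[13]=route 2[13], then Accra at route 1[14]=route 2[15], and the DP table's final entry dp[15][15] is also 8, so no common subsequence is longer.

8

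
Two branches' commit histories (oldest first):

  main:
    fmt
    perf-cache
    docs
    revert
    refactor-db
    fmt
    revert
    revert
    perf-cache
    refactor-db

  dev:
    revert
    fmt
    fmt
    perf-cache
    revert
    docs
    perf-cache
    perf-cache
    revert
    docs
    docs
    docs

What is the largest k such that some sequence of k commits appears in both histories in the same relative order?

Pick fmt at main[1]=dev[3], perf-cache at main[2]=dev[4], docs at main[3]=dev[6], revert at main[4]=dev[9]; all 4 commits appear in both, in order. dp[10][12] = 4 confirms this is the maximum.

4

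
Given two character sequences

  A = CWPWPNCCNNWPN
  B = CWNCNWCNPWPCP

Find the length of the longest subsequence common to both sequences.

8

Pick C [1,1], then W [4,2], then N [6,3], then C [7,4], then C [8,7], then N [9,8], then W [11,10], then P [12,13]; all 8 characters appear in both, in order. dp[13][13] = 8 confirms this is the maximum.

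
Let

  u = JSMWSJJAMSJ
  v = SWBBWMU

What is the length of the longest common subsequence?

3

Pick S [2,1]; then W [4,5]; then M [9,6]; all 3 characters appear in both, in order. dp[11][7] = 3 confirms this is the maximum.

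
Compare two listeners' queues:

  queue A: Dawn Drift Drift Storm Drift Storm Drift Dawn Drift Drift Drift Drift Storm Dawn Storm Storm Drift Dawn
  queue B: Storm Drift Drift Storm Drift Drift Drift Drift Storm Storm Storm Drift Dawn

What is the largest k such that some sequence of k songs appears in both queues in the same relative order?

Pick Drift [3,2] → Drift [5,3] → Storm [6,4] → Drift [9,5] → Drift [10,6] → Drift [11,7] → Drift [12,8] → Storm [13,9] → Storm [15,10] → Storm [16,11] → Drift [17,12] → Dawn [18,13]; all 12 songs appear in both, in order, and the DP table's final entry dp[18][13] is also 12, so no common subsequence is longer.

12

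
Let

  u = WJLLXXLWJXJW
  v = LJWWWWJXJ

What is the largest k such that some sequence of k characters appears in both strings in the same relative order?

5

Let dp[i][j] be the LCS length of the first i characters of u and the first j characters of v. dp[i][j] = dp[i-1][j-1]+1 when the i-th and j-th characters match, else max(dp[i-1][j], dp[i][j-1]).
    ·  L  J  W  W  W  W  J  X  J
 ·  0  0  0  0  0  0  0  0  0  0
 W  0  0  0  1  1  1  1  1  1  1
 J  0  0  1  1  1  1  1  2  2  2
 L  0  1  1  1  1  1  1  2  2  2
 L  0  1  1  1  1  1  1  2  2  2
 X  0  1  1  1  1  1  1  2  3  3
 X  0  1  1  1  1  1  1  2  3  3
 L  0  1  1  1  1  1  1  2  3  3
 W  0  1  1  2  2  2  2  2  3  3
 J  0  1  2  2  2  2  2  3  3  4
 X  0  1  2  2  2  2  2  3  4  4
 J  0  1  2  2  2  2  2  3  4  5
 W  0  1  2  3  3  3  3  3  4  5
dp[12][9] = 5. One LCS (by backtracking along matches): WWJXJ.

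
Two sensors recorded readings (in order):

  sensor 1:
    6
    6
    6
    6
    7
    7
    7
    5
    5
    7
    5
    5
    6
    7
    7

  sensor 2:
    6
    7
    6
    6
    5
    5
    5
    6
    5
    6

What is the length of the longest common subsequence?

Let dp[i][j] be the LCS length of the first i values of sensor 1 and the first j values of sensor 2. dp[i][j] = dp[i-1][j-1]+1 when the i-th and j-th values match, else max(dp[i-1][j], dp[i][j-1]).
    ·  6  7  6  6  5  5  5  6  5  6
 ·  0  0  0  0  0  0  0  0  0  0  0
 6  0  1  1  1  1  1  1  1  1  1  1
 6  0  1  1  2  2  2  2  2  2  2  2
 6  0  1  1  2  3  3  3  3  3  3  3
 6  0  1  1  2  3  3  3  3  4  4  4
 7  0  1  2  2  3  3  3  3  4  4  4
 7  0  1  2  2  3  3  3  3  4  4  4
 7  0  1  2  2  3  3  3  3  4  4  4
 5  0  1  2  2  3  4  4  4  4  5  5
 5  0  1  2  2  3  4  5  5  5  5  5
 7  0  1  2  2  3  4  5  5  5  5  5
 5  0  1  2  2  3  4  5  6  6  6  6
 5  0  1  2  2  3  4  5  6  6  7  7
 6  0  1  2  3  3  4  5  6  7  7  8
 7  0  1  2  3  3  4  5  6  7  7  8
 7  0  1  2  3  3  4  5  6  7  7  8
dp[15][10] = 8. One LCS (by backtracking along matches): 6, 6, 6, 5, 5, 5, 5, 6.

8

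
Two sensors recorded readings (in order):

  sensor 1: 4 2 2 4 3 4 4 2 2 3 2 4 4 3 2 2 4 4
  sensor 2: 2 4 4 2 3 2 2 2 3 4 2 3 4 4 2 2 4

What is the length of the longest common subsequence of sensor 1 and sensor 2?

Pick 4 at sensor 1[1]=sensor 2[3], then 2 at sensor 1[2]=sensor 2[7], then 2 at sensor 1[3]=sensor 2[8], then 3 at sensor 1[5]=sensor 2[9], then 4 at sensor 1[7]=sensor 2[10], then 2 at sensor 1[9]=sensor 2[11], then 3 at sensor 1[10]=sensor 2[12], then 4 at sensor 1[12]=sensor 2[13], then 4 at sensor 1[13]=sensor 2[14], then 2 at sensor 1[15]=sensor 2[15], then 2 at sensor 1[16]=sensor 2[16], then 4 at sensor 1[18]=sensor 2[17]; all 12 values appear in both, in order, and the DP table's final entry dp[18][17] is also 12, so no common subsequence is longer.

12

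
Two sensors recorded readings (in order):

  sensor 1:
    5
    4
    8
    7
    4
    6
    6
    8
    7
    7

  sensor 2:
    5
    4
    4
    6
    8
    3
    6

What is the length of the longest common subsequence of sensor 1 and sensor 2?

Let dp[i][j] be the LCS length of the first i values of sensor 1 and the first j values of sensor 2. dp[i][j] = dp[i-1][j-1]+1 when the i-th and j-th values match, else max(dp[i-1][j], dp[i][j-1]).
    ·  5  4  4  6  8  3  6
 ·  0  0  0  0  0  0  0  0
 5  0  1  1  1  1  1  1  1
 4  0  1  2  2  2  2  2  2
 8  0  1  2  2  2  3  3  3
 7  0  1  2  2  2  3  3  3
 4  0  1  2  3  3  3  3  3
 6  0  1  2  3  4  4  4  4
 6  0  1  2  3  4  4  4  5
 8  0  1  2  3  4  5  5  5
 7  0  1  2  3  4  5  5  5
 7  0  1  2  3  4  5  5  5
dp[10][7] = 5. One LCS (by backtracking along matches): 5, 4, 4, 6, 6.

5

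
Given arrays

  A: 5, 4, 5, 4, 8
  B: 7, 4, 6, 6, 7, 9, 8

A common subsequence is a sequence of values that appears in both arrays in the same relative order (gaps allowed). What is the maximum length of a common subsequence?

2

Pick 4 (A #2, B #2) → 8 (A #5, B #7); all 2 values appear in both, in order. Since dp[5][7] = 2, nothing longer is possible.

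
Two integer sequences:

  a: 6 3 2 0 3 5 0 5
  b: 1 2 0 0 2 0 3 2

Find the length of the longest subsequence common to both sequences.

Let dp[i][j] be the LCS length of the first i values of a and the first j values of b. dp[i][j] = dp[i-1][j-1]+1 when the i-th and j-th values match, else max(dp[i-1][j], dp[i][j-1]).
    ·  1  2  0  0  2  0  3  2
 ·  0  0  0  0  0  0  0  0  0
 6  0  0  0  0  0  0  0  0  0
 3  0  0  0  0  0  0  0  1  1
 2  0  0  1  1  1  1  1  1  2
 0  0  0  1  2  2  2  2  2  2
 3  0  0  1  2  2  2  2  3  3
 5  0  0  1  2  2  2  2  3  3
 0  0  0  1  2  3  3  3  3  3
 5  0  0  1  2  3  3  3  3  3
dp[8][8] = 3. One LCS (by backtracking along matches): 2, 0, 3.

3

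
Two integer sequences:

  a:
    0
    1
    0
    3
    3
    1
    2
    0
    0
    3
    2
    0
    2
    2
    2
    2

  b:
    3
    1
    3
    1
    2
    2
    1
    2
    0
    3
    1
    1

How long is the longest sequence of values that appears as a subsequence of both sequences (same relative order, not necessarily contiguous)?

Match 1 (a #2, b #2), then 3 (a #4, b #3), then 1 (a #6, b #7), then 2 (a #7, b #8), then 0 (a #9, b #9), then 3 (a #10, b #10) — 6 values in the same relative order in both. The LCS DP gives dp[16][12] = 6, so this is optimal.

6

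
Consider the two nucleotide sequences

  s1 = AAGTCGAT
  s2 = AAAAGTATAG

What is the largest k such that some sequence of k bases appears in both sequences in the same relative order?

6

Let dp[i][j] be the LCS length of the first i bases of s1 and the first j bases of s2. dp[i][j] = dp[i-1][j-1]+1 when the i-th and j-th bases match, else max(dp[i-1][j], dp[i][j-1]).
    ·  A  A  A  A  G  T  A  T  A  G
 ·  0  0  0  0  0  0  0  0  0  0  0
 A  0  1  1  1  1  1  1  1  1  1  1
 A  0  1  2  2  2  2  2  2  2  2  2
 G  0  1  2  2  2  3  3  3  3  3  3
 T  0  1  2  2  2  3  4  4  4  4  4
 C  0  1  2  2  2  3  4  4  4  4  4
 G  0  1  2  2  2  3  4  4  4  4  5
 A  0  1  2  3  3  3  4  5  5  5  5
 T  0  1  2  3  3  3  4  5  6  6  6
dp[8][10] = 6. One LCS (by backtracking along matches): AAGTAT.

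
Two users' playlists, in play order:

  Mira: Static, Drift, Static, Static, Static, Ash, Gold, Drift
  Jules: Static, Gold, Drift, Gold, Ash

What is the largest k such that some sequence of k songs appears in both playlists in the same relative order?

Match Static at Mira[1]=Jules[1], Drift at Mira[2]=Jules[3], Ash at Mira[6]=Jules[5] — 3 songs in the same relative order in both. Since dp[8][5] = 3, nothing longer is possible.

3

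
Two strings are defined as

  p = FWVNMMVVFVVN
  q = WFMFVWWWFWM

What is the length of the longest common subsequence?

4

Match F [1,2], M [5,3], V [7,5], F [9,9] — 4 characters in the same relative order in both. Since dp[12][11] = 4, nothing longer is possible.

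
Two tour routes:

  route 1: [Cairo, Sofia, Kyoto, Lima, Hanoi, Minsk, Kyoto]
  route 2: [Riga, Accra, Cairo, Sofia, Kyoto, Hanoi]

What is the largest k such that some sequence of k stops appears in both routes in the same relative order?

Taking Cairo at route 1[1]=route 2[3], then Sofia at route 1[2]=route 2[4], then Kyoto at route 1[3]=route 2[5], then Hanoi at route 1[5]=route 2[6] gives a common subsequence of length 4. dp[7][6] = 4 confirms this is the maximum.

4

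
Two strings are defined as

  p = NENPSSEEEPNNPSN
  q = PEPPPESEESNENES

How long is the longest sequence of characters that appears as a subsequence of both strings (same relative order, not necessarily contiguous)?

Pick E at p[2]=q[2] → P at p[4]=q[5] → S at p[6]=q[7] → E at p[7]=q[8] → E at p[8]=q[9] → E at p[9]=q[12] → N at p[11]=q[13] → S at p[14]=q[15]; all 8 characters appear in both, in order, and the DP table's final entry dp[15][15] is also 8, so no common subsequence is longer.

8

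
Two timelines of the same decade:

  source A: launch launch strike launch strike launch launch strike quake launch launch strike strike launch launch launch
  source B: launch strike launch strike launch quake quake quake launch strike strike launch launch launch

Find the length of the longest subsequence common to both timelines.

One common subsequence of length 12: launch [2,1], strike [3,2], launch [4,3], strike [5,4], launch [6,5], quake [9,8], launch [11,9], strike [12,10], strike [13,11], launch [14,12], launch [15,13], launch [16,14]. dp[16][14] = 12 confirms this is the maximum.

12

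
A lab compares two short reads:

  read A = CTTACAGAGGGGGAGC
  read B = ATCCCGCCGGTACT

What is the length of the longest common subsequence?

7

One common subsequence of length 7: C [1,4], then C [5,5], then G [7,6], then G [9,9], then G [10,10], then A [14,12], then C [16,13]. Since dp[16][14] = 7, nothing longer is possible.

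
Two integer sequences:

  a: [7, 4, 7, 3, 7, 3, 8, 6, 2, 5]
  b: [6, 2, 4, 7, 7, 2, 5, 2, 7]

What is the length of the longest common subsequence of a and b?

Pick 4 (a #2, b #3) → 7 (a #3, b #4) → 7 (a #5, b #5) → 2 (a #9, b #6) → 5 (a #10, b #7); all 5 values appear in both, in order, and the DP table's final entry dp[10][9] is also 5, so no common subsequence is longer.

5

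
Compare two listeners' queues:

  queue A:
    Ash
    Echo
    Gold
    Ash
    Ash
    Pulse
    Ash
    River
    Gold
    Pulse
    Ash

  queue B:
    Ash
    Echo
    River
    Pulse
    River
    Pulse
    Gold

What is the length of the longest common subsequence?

Pick Ash at queue A[1]=queue B[1] → Echo at queue A[2]=queue B[2] → Pulse at queue A[6]=queue B[4] → River at queue A[8]=queue B[5] → Gold at queue A[9]=queue B[7]; all 5 songs appear in both, in order. The LCS DP gives dp[11][7] = 5, so this is optimal.

5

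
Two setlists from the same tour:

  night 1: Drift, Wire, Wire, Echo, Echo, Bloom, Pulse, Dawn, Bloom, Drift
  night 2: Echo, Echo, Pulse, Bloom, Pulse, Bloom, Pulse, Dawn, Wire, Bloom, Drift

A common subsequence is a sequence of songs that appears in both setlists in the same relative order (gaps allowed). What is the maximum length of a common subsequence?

7

Match Echo at night 1[4]=night 2[1], then Echo at night 1[5]=night 2[2], then Bloom at night 1[6]=night 2[6], then Pulse at night 1[7]=night 2[7], then Dawn at night 1[8]=night 2[8], then Bloom at night 1[9]=night 2[10], then Drift at night 1[10]=night 2[11] — 7 songs in the same relative order in both. The LCS DP gives dp[10][11] = 7, so this is optimal.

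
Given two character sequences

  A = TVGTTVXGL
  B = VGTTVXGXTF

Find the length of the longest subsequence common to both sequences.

7

Taking V (A #2, B #1) → G (A #3, B #2) → T (A #4, B #3) → T (A #5, B #4) → V (A #6, B #5) → X (A #7, B #6) → G (A #8, B #7) gives a common subsequence of length 7. The LCS DP gives dp[9][10] = 7, so this is optimal.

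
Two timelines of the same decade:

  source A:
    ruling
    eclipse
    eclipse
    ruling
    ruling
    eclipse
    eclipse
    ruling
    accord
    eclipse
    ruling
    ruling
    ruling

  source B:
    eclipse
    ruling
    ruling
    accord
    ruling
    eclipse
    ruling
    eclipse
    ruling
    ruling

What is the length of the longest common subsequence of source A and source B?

Match ruling [1,2], ruling [4,3], ruling [5,5], eclipse [7,6], ruling [8,7], eclipse [10,8], ruling [12,9], ruling [13,10] — 8 events in the same relative order in both, and the DP table's final entry dp[13][10] is also 8, so no common subsequence is longer.

8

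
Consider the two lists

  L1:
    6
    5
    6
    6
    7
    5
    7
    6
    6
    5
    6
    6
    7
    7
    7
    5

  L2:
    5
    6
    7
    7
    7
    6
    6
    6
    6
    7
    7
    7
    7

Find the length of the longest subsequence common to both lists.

Taking 5 (L1 #2, L2 #1) → 6 (L1 #3, L2 #2) → 7 (L1 #5, L2 #4) → 7 (L1 #7, L2 #5) → 6 (L1 #8, L2 #6) → 6 (L1 #9, L2 #7) → 6 (L1 #11, L2 #8) → 6 (L1 #12, L2 #9) → 7 (L1 #13, L2 #11) → 7 (L1 #14, L2 #12) → 7 (L1 #15, L2 #13) gives a common subsequence of length 11, and the DP table's final entry dp[16][13] is also 11, so no common subsequence is longer.

11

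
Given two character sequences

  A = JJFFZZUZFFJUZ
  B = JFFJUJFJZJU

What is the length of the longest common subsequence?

Let dp[i][j] be the LCS length of the first i characters of A and the first j characters of B. dp[i][j] = dp[i-1][j-1]+1 when the i-th and j-th characters match, else max(dp[i-1][j], dp[i][j-1]).
    ·  J  F  F  J  U  J  F  J  Z  J  U
 ·  0  0  0  0  0  0  0  0  0  0  0  0
 J  0  1  1  1  1  1  1  1  1  1  1  1
 J  0  1  1  1  2  2  2  2  2  2  2  2
 F  0  1  2  2  2  2  2  3  3  3  3  3
 F  0  1  2  3  3  3  3  3  3  3  3  3
 Z  0  1  2  3  3  3  3  3  3  4  4  4
 Z  0  1  2  3  3  3  3  3  3  4  4  4
 U  0  1  2  3  3  4  4  4  4  4  4  5
 Z  0  1  2  3  3  4  4  4  4  5  5  5
 F  0  1  2  3  3  4  4  5  5  5  5  5
 F  0  1  2  3  3  4  4  5  5  5  5  5
 J  0  1  2  3  4  4  5  5  6  6  6  6
 U  0  1  2  3  4  5  5  5  6  6  6  7
 Z  0  1  2  3  4  5  5  5  6  7  7  7
dp[13][11] = 7. One LCS (by backtracking along matches): JFFUZJU.

7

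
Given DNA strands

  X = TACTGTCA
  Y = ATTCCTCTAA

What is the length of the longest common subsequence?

Match T at X[1]=Y[3] → C at X[3]=Y[5] → T at X[4]=Y[6] → T at X[6]=Y[8] → A at X[8]=Y[10] — 5 bases in the same relative order in both. The LCS DP gives dp[8][10] = 5, so this is optimal.

5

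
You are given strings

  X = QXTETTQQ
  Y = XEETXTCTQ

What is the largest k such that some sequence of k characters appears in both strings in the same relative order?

5

Taking X (X #2, Y #1) → T (X #3, Y #4) → T (X #5, Y #6) → T (X #6, Y #8) → Q (X #8, Y #9) gives a common subsequence of length 5. dp[8][9] = 5 confirms this is the maximum.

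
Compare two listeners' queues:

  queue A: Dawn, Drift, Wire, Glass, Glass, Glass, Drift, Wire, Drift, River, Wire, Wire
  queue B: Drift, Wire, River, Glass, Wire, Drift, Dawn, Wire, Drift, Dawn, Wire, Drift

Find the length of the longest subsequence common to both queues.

7

Taking Drift at queue A[2]=queue B[1] → Wire at queue A[3]=queue B[2] → Glass at queue A[4]=queue B[4] → Drift at queue A[7]=queue B[6] → Wire at queue A[8]=queue B[8] → Drift at queue A[9]=queue B[9] → Wire at queue A[11]=queue B[11] gives a common subsequence of length 7. dp[12][12] = 7 confirms this is the maximum.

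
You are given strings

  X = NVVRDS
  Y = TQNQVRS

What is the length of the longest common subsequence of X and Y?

4

Taking N (X #1, Y #3) → V (X #3, Y #5) → R (X #4, Y #6) → S (X #6, Y #7) gives a common subsequence of length 4. dp[6][7] = 4 confirms this is the maximum.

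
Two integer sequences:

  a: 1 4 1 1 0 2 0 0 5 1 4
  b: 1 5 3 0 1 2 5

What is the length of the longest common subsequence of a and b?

4

Let dp[i][j] be the LCS length of the first i values of a and the first j values of b. dp[i][j] = dp[i-1][j-1]+1 when the i-th and j-th values match, else max(dp[i-1][j], dp[i][j-1]).
    ·  1  5  3  0  1  2  5
 ·  0  0  0  0  0  0  0  0
 1  0  1  1  1  1  1  1  1
 4  0  1  1  1  1  1  1  1
 1  0  1  1  1  1  2  2  2
 1  0  1  1  1  1  2  2  2
 0  0  1  1  1  2  2  2  2
 2  0  1  1  1  2  2  3  3
 0  0  1  1  1  2  2  3  3
 0  0  1  1  1  2  2  3  3
 5  0  1  2  2  2  2  3  4
 1  0  1  2  2  2  3  3  4
 4  0  1  2  2  2  3  3  4
dp[11][7] = 4. One LCS (by backtracking along matches): 1, 1, 2, 5.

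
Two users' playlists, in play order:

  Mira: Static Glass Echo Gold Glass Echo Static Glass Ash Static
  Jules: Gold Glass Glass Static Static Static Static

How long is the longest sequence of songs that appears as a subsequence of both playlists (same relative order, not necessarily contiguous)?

4

One common subsequence of length 4: Glass [2,2]; then Glass [5,3]; then Static [7,6]; then Static [10,7]. The LCS DP gives dp[10][7] = 4, so this is optimal.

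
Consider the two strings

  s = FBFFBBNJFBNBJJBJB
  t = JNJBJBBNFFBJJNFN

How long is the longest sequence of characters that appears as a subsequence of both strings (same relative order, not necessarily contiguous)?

Match B [2,4], then B [5,6], then B [6,7], then N [7,8], then F [9,10], then B [12,11], then J [13,12], then J [14,13] — 8 characters in the same relative order in both, and the DP table's final entry dp[17][16] is also 8, so no common subsequence is longer.

8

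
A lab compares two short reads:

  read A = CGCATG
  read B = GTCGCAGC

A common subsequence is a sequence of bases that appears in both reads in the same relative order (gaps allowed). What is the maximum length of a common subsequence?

5

Let dp[i][j] be the LCS length of the first i bases of read A and the first j bases of read B. dp[i][j] = dp[i-1][j-1]+1 when the i-th and j-th bases match, else max(dp[i-1][j], dp[i][j-1]).
    ·  G  T  C  G  C  A  G  C
 ·  0  0  0  0  0  0  0  0  0
 C  0  0  0  1  1  1  1  1  1
 G  0  1  1  1  2  2  2  2  2
 C  0  1  1  2  2  3  3  3  3
 A  0  1  1  2  2  3  4  4  4
 T  0  1  2  2  2  3  4  4  4
 G  0  1  2  2  3  3  4  5  5
dp[6][8] = 5. One LCS (by backtracking along matches): CGCAG.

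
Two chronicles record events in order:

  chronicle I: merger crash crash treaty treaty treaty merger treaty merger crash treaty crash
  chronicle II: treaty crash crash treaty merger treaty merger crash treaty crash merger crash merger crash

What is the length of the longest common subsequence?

One common subsequence of length 9: crash (chronicle I #2, chronicle II #2), then crash (chronicle I #3, chronicle II #3), then treaty (chronicle I #4, chronicle II #4), then treaty (chronicle I #6, chronicle II #6), then merger (chronicle I #7, chronicle II #7), then treaty (chronicle I #8, chronicle II #9), then merger (chronicle I #9, chronicle II #11), then crash (chronicle I #10, chronicle II #12), then crash (chronicle I #12, chronicle II #14). Since dp[12][14] = 9, nothing longer is possible.

9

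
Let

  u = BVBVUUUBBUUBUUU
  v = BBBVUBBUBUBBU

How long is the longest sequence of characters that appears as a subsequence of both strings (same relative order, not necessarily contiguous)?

10

Pick B [1,2]; then B [3,3]; then V [4,4]; then U [7,5]; then B [8,6]; then B [9,7]; then U [10,8]; then U [11,10]; then B [12,12]; then U [15,13]; all 10 characters appear in both, in order. Since dp[15][13] = 10, nothing longer is possible.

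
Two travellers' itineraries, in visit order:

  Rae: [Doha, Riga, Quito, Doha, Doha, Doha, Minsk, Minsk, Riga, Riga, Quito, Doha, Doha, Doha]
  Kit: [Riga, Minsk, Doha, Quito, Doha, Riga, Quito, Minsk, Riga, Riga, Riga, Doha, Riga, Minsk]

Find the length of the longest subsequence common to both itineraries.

One common subsequence of length 7: Doha at Rae[1]=Kit[5]; then Riga at Rae[2]=Kit[6]; then Quito at Rae[3]=Kit[7]; then Minsk at Rae[7]=Kit[8]; then Riga at Rae[9]=Kit[10]; then Riga at Rae[10]=Kit[11]; then Doha at Rae[12]=Kit[12], and the DP table's final entry dp[14][14] is also 7, so no common subsequence is longer.

7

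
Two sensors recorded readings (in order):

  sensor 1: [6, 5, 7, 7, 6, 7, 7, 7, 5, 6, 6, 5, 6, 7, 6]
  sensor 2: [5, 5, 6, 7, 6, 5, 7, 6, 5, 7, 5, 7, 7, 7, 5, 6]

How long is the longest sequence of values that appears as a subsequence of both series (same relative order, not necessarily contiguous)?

9

Taking 6 [1,5] → 5 [2,6] → 7 [3,7] → 7 [4,10] → 7 [6,12] → 7 [7,13] → 7 [8,14] → 5 [12,15] → 6 [15,16] gives a common subsequence of length 9. dp[15][16] = 9 confirms this is the maximum.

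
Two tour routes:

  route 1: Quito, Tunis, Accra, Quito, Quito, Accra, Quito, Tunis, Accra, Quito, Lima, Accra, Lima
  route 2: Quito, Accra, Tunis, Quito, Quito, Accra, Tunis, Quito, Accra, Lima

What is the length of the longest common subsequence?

Match Quito [1,1] → Tunis [2,3] → Quito [4,4] → Quito [5,5] → Accra [6,6] → Tunis [8,7] → Quito [10,8] → Accra [12,9] → Lima [13,10] — 9 stops in the same relative order in both. dp[13][10] = 9 confirms this is the maximum.

9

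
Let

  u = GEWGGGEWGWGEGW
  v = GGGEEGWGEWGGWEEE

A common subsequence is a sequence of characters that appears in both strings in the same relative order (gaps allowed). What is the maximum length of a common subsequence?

Pick G [1,1] → G [4,2] → G [5,3] → G [6,6] → W [8,7] → G [9,8] → W [10,10] → G [11,11] → G [13,12] → W [14,13]; all 10 characters appear in both, in order. The LCS DP gives dp[14][16] = 10, so this is optimal.

10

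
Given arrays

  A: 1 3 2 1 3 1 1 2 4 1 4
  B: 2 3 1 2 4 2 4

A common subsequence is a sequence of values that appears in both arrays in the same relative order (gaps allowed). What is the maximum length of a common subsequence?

6

Pick 2 (A #3, B #1) → 3 (A #5, B #2) → 1 (A #7, B #3) → 2 (A #8, B #4) → 4 (A #9, B #5) → 4 (A #11, B #7); all 6 values appear in both, in order, and the DP table's final entry dp[11][7] is also 6, so no common subsequence is longer.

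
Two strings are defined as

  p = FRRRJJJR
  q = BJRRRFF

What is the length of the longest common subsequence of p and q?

3

One common subsequence of length 3: R at p[2]=q[3]; then R at p[3]=q[4]; then R at p[4]=q[5]. dp[8][7] = 3 confirms this is the maximum.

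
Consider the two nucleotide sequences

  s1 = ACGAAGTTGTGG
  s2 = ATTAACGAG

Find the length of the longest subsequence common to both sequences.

Let dp[i][j] be the LCS length of the first i bases of s1 and the first j bases of s2. dp[i][j] = dp[i-1][j-1]+1 when the i-th and j-th bases match, else max(dp[i-1][j], dp[i][j-1]).
    ·  A  T  T  A  A  C  G  A  G
 ·  0  0  0  0  0  0  0  0  0  0
 A  0  1  1  1  1  1  1  1  1  1
 C  0  1  1  1  1  1  2  2  2  2
 G  0  1  1  1  1  1  2  3  3  3
 A  0  1  1  1  2  2  2  3  4  4
 A  0  1  1  1  2  3  3  3  4  4
 G  0  1  1  1  2  3  3  4  4  5
 T  0  1  2  2  2  3  3  4  4  5
 T  0  1  2  3  3  3  3  4  4  5
 G  0  1  2  3  3  3  3  4  4  5
 T  0  1  2  3  3  3  3  4  4  5
 G  0  1  2  3  3  3  3  4  4  5
 G  0  1  2  3  3  3  3  4  4  5
dp[12][9] = 5. One LCS (by backtracking along matches): ACGAG.

5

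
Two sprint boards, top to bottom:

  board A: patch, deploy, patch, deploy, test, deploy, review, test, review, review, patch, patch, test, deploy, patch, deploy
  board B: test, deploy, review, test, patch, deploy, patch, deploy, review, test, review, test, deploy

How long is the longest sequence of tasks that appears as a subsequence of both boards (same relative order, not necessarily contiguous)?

9

Taking patch (board A #1, board B #5), then deploy (board A #2, board B #6), then patch (board A #3, board B #7), then deploy (board A #6, board B #8), then review (board A #7, board B #9), then test (board A #8, board B #10), then review (board A #10, board B #11), then test (board A #13, board B #12), then deploy (board A #16, board B #13) gives a common subsequence of length 9. The LCS DP gives dp[16][13] = 9, so this is optimal.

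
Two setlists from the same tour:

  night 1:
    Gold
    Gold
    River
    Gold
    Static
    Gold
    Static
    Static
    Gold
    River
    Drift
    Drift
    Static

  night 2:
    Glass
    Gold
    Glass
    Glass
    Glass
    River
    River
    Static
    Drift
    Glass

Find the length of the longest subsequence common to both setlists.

Taking Gold at night 1[1]=night 2[2] → River at night 1[3]=night 2[7] → Static at night 1[8]=night 2[8] → Drift at night 1[11]=night 2[9] gives a common subsequence of length 4. Since dp[13][10] = 4, nothing longer is possible.

4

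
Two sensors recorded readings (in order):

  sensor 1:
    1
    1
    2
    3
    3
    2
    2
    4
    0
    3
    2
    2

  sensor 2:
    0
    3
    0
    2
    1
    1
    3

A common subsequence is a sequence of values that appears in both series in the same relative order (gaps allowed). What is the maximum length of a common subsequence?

Pick 1 (sensor 1 #1, sensor 2 #5); then 1 (sensor 1 #2, sensor 2 #6); then 3 (sensor 1 #10, sensor 2 #7); all 3 values appear in both, in order. dp[12][7] = 3 confirms this is the maximum.

3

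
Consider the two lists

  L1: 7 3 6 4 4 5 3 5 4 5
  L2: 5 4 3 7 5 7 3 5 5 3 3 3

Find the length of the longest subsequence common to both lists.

5

Let dp[i][j] be the LCS length of the first i values of L1 and the first j values of L2. dp[i][j] = dp[i-1][j-1]+1 when the i-th and j-th values match, else max(dp[i-1][j], dp[i][j-1]).
    ·  5  4  3  7  5  7  3  5  5  3  3  3
 ·  0  0  0  0  0  0  0  0  0  0  0  0  0
 7  0  0  0  0  1  1  1  1  1  1  1  1  1
 3  0  0  0  1  1  1  1  2  2  2  2  2  2
 6  0  0  0  1  1  1  1  2  2  2  2  2  2
 4  0  0  1  1  1  1  1  2  2  2  2  2  2
 4  0  0  1  1  1  1  1  2  2  2  2  2  2
 5  0  1  1  1  1  2  2  2  3  3  3  3  3
 3  0  1  1  2  2  2  2  3  3  3  4  4  4
 5  0  1  1  2  2  3  3  3  4  4  4  4  4
 4  0  1  2  2  2  3  3  3  4  4  4  4  4
 5  0  1  2  2  2  3  3  3  4  5  5  5  5
dp[10][12] = 5. One LCS (by backtracking along matches): 7, 5, 3, 5, 5.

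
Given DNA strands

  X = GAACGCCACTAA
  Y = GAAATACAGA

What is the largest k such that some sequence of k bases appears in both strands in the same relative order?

Let dp[i][j] be the LCS length of the first i bases of X and the first j bases of Y. dp[i][j] = dp[i-1][j-1]+1 when the i-th and j-th bases match, else max(dp[i-1][j], dp[i][j-1]).
    ·  G  A  A  A  T  A  C  A  G  A
 ·  0  0  0  0  0  0  0  0  0  0  0
 G  0  1  1  1  1  1  1  1  1  1  1
 A  0  1  2  2  2  2  2  2  2  2  2
 A  0  1  2  3  3  3  3  3  3  3  3
 C  0  1  2  3  3  3  3  4  4  4  4
 G  0  1  2  3  3  3  3  4  4  5  5
 C  0  1  2  3  3  3  3  4  4  5  5
 C  0  1  2  3  3  3  3  4  4  5  5
 A  0  1  2  3  4  4  4  4  5  5  6
 C  0  1  2  3  4  4  4  5  5  5  6
 T  0  1  2  3  4  5  5  5  5  5  6
 A  0  1  2  3  4  5  6  6  6  6  6
 A  0  1  2  3  4  5  6  6  7  7  7
dp[12][10] = 7. One LCS (by backtracking along matches): GAAACAA.

7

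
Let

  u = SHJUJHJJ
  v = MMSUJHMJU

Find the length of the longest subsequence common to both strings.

Let dp[i][j] be the LCS length of the first i characters of u and the first j characters of v. dp[i][j] = dp[i-1][j-1]+1 when the i-th and j-th characters match, else max(dp[i-1][j], dp[i][j-1]).
    ·  M  M  S  U  J  H  M  J  U
 ·  0  0  0  0  0  0  0  0  0  0
 S  0  0  0  1  1  1  1  1  1  1
 H  0  0  0  1  1  1  2  2  2  2
 J  0  0  0  1  1  2  2  2  3  3
 U  0  0  0  1  2  2  2  2  3  4
 J  0  0  0  1  2  3  3  3  3  4
 H  0  0  0  1  2  3  4  4  4  4
 J  0  0  0  1  2  3  4  4  5  5
 J  0  0  0  1  2  3  4  4  5  5
dp[8][9] = 5. One LCS (by backtracking along matches): SUJHJ.

5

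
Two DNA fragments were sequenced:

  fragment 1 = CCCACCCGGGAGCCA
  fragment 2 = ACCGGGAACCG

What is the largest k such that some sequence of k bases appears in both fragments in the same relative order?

9

Pick A at fragment 1[4]=fragment 2[1] → C at fragment 1[6]=fragment 2[2] → C at fragment 1[7]=fragment 2[3] → G at fragment 1[8]=fragment 2[4] → G at fragment 1[9]=fragment 2[5] → G at fragment 1[10]=fragment 2[6] → A at fragment 1[11]=fragment 2[8] → C at fragment 1[13]=fragment 2[9] → C at fragment 1[14]=fragment 2[10]; all 9 bases appear in both, in order. Since dp[15][11] = 9, nothing longer is possible.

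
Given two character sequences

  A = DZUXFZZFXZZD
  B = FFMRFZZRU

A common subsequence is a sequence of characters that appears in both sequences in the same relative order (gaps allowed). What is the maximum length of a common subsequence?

4

Taking F [5,2], then F [8,5], then Z [10,6], then Z [11,7] gives a common subsequence of length 4. dp[12][9] = 4 confirms this is the maximum.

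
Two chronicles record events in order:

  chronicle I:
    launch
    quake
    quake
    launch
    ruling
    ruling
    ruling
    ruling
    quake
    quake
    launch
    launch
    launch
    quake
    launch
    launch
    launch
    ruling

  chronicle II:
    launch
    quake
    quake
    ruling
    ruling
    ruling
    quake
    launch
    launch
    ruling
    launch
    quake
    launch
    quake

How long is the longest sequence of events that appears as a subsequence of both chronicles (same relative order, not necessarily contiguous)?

12

One common subsequence of length 12: launch at chronicle I[1]=chronicle II[1] → quake at chronicle I[2]=chronicle II[2] → quake at chronicle I[3]=chronicle II[3] → ruling at chronicle I[6]=chronicle II[4] → ruling at chronicle I[7]=chronicle II[5] → ruling at chronicle I[8]=chronicle II[6] → quake at chronicle I[10]=chronicle II[7] → launch at chronicle I[11]=chronicle II[8] → launch at chronicle I[12]=chronicle II[9] → launch at chronicle I[13]=chronicle II[11] → quake at chronicle I[14]=chronicle II[12] → launch at chronicle I[15]=chronicle II[13]. Since dp[18][14] = 12, nothing longer is possible.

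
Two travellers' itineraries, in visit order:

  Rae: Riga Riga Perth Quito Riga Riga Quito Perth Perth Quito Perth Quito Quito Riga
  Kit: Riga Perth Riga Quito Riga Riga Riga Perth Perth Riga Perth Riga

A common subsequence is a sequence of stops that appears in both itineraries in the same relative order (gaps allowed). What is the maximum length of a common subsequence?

Taking Riga (Rae #1, Kit #1), Riga (Rae #2, Kit #3), Quito (Rae #4, Kit #4), Riga (Rae #5, Kit #6), Riga (Rae #6, Kit #7), Perth (Rae #8, Kit #8), Perth (Rae #9, Kit #9), Perth (Rae #11, Kit #11), Riga (Rae #14, Kit #12) gives a common subsequence of length 9. The LCS DP gives dp[14][12] = 9, so this is optimal.

9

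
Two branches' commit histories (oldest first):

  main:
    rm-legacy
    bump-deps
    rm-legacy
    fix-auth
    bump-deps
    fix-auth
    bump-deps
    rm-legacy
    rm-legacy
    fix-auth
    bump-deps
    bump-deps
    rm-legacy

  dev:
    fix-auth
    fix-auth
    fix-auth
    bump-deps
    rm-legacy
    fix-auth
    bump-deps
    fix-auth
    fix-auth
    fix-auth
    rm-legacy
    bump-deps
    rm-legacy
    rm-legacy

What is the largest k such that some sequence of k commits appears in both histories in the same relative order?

8

Taking bump-deps at main[2]=dev[4]; then rm-legacy at main[3]=dev[5]; then fix-auth at main[4]=dev[6]; then bump-deps at main[5]=dev[7]; then fix-auth at main[6]=dev[10]; then bump-deps at main[7]=dev[12]; then rm-legacy at main[9]=dev[13]; then rm-legacy at main[13]=dev[14] gives a common subsequence of length 8, and the DP table's final entry dp[13][14] is also 8, so no common subsequence is longer.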